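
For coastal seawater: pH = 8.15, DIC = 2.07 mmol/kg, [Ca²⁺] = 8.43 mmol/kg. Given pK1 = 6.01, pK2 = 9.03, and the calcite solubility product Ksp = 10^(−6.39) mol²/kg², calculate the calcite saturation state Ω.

α₂ = 1 / (1 + [H⁺]/K2 + [H⁺]²/(K1K2)) = 1 / (1 + 10^+0.88 + 10^-1.26)
   = 1 / (1 + 7.5858 + 0.054954) = 1/8.6407 = 0.1157
[CO3²⁻] = α₂ × DIC = 0.1157 × 2.07 = 0.2396 mmol/kg
Ksp = 10^(−6.39) = 4.074×10^-7
Ω = [Ca²⁺][CO3²⁻]/Ksp = (8.43×10^-3)(2.396×10^-4) / 4.074×10^-7 = 4.96

Ω = 4.96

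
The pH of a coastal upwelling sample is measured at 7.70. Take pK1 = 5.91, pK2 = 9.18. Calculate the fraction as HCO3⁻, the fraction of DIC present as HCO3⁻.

α₁ = 0.953

α₁ = 1 / (1 + [H⁺]/K1 + K2/[H⁺]) = 1 / (1 + 10^-1.79 + 10^-1.48)
   = 1 / (1 + 0.016218 + 0.033113) = 1/1.0493 = 0.9530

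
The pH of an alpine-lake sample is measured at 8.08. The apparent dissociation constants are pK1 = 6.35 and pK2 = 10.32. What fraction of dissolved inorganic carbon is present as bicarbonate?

α₁ = 1 / (1 + [H⁺]/K1 + K2/[H⁺]) = 1 / (1 + 10^-1.73 + 10^-2.24)
   = 1 / (1 + 0.018621 + 0.0057544) = 1/1.0244 = 0.9762

α₁ = 0.976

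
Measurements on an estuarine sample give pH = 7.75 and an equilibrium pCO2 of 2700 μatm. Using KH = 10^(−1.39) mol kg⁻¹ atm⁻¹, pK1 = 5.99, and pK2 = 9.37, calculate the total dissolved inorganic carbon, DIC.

[CO2*] = KH · pCO2 = 10^(−1.39) × 2700×10^-6 = 1.100×10^-4 mol/kg
α₀ = 1/(1 + K1/[H⁺] + K1K2/[H⁺]²) = 1/(1 + 10^+1.76 + 10^+0.14) = 0.01669
DIC = [CO2*]/α₀ = 1.100×10^-4 / 0.01669 = 6.59 mmol/kg

DIC = 6.59 mmol/kg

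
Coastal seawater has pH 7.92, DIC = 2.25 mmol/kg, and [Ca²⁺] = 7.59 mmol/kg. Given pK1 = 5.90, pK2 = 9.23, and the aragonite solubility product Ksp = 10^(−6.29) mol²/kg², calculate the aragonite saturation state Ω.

Ω = 1.54

α₂ = 1 / (1 + [H⁺]/K2 + [H⁺]²/(K1K2)) = 1 / (1 + 10^+1.31 + 10^-0.71)
   = 1 / (1 + 20.417 + 0.19498) = 1/21.612 = 0.04627
[CO3²⁻] = α₂ × DIC = 0.04627 × 2.25 = 0.1041 mmol/kg
Ksp = 10^(−6.29) = 5.129×10^-7
Ω = [Ca²⁺][CO3²⁻]/Ksp = (7.59×10^-3)(1.041×10^-4) / 5.129×10^-7 = 1.54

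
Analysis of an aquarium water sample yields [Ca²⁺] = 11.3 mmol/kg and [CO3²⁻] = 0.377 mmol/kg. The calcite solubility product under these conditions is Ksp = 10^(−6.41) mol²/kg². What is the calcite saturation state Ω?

Ksp = 10^(−6.41) = 3.890×10^-7
Ω = [Ca²⁺][CO3²⁻]/Ksp = (11.3×10^-3)(0.377×10^-3) / 3.890×10^-7 = 11.0

Ω = 11.0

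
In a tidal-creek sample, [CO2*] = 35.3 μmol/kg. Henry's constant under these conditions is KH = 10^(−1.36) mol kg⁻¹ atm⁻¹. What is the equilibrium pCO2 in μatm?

pCO2 = 809 μatm

KH = 10^(−1.36) = 4.365×10^-2 mol kg⁻¹ atm⁻¹
pCO2 = [CO2*]/KH = 35.3×10^-6 / 4.365×10^-2 = 8.09×10^-4 atm = 809 μatm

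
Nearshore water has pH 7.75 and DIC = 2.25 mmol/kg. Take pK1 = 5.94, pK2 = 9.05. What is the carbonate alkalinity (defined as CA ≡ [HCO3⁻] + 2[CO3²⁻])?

CA = [HCO3⁻] + 2[CO3²⁻] = (α₁ + 2α₂)·DIC
At pH 7.75: [H⁺]/K1 = 10^-1.81 = 0.015488, K2/[H⁺] = 10^-1.30 = 0.050119
α₁ = 1/(1 + 0.015488 + 0.050119) = 1/1.0656 = 0.9384; α₂ = α₁·K2/[H⁺] = 0.04703
α₁ + 2α₂ = 1.0325
CA = 1.0325 × 2.25 = 2.32 mmol/kg

CA = 2.32 mmol/kg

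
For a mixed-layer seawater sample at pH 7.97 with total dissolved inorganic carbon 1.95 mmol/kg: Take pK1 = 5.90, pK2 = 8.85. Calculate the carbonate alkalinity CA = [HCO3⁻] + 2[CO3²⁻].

CA = 2.16 mmol/kg

CA = [HCO3⁻] + 2[CO3²⁻] = (α₁ + 2α₂)·DIC
At pH 7.97: [H⁺]/K1 = 10^-2.07 = 0.0085114, K2/[H⁺] = 10^-0.88 = 0.13183
α₁ = 1/(1 + 0.0085114 + 0.13183) = 1/1.1403 = 0.8769; α₂ = α₁·K2/[H⁺] = 0.1156
α₁ + 2α₂ = 1.1081
CA = 1.1081 × 1.95 = 2.16 mmol/kg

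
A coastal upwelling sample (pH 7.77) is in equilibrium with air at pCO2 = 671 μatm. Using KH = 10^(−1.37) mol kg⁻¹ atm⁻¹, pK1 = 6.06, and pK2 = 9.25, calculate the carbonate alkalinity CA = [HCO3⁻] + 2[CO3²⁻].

[CO2*] = KH · pCO2 = 10^(−1.37) × 671×10^-6 = 2.862×10^-5 mol/kg
α₀ = 1/(1 + K1/[H⁺] + K1K2/[H⁺]²) = 1/(1 + 10^+1.71 + 10^+0.23) = 0.01852
DIC = [CO2*]/α₀ = 2.862×10^-5 / 0.01852 = 1.545 mmol/kg
CA = (α₁ + 2α₂)·DIC = (0.9500 + 2×0.03146) × 1.545 = 1.57 mmol/kg

CA = 1.57 mmol/kg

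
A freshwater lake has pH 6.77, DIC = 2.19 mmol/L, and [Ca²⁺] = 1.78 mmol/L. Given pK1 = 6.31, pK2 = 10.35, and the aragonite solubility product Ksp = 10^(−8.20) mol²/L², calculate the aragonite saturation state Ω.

α₂ = 1 / (1 + [H⁺]/K2 + [H⁺]²/(K1K2)) = 1 / (1 + 10^+3.58 + 10^+3.12)
   = 1 / (1 + 3801.9 + 1318.3) = 1/5121.2 = 0.0001953
[CO3²⁻] = α₂ × DIC = 0.0001953 × 2.19 = 0.0004276 mmol/L = 0.4276 μmol/L
Ksp = 10^(−8.20) = 6.310×10^-9
Ω = [Ca²⁺][CO3²⁻]/Ksp = (1.78×10^-3)(4.276×10^-7) / 6.310×10^-9 = 0.121

Ω = 0.121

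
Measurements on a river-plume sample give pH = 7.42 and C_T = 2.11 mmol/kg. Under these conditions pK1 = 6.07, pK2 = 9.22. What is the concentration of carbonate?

α₂ = 1 / (1 + [H⁺]/K2 + [H⁺]²/(K1K2)) = 1 / (1 + 10^+1.80 + 10^+0.45)
   = 1 / (1 + 63.096 + 2.8184) = 1/66.914 = 0.01494
[CO3²⁻] = α₂ × DIC = 0.01494 × 2.11 = 0.0315 mmol/kg

[CO3²⁻] = 0.0315 mmol/kg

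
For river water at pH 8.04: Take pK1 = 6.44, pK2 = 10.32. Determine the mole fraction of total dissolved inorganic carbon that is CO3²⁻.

α₂ = 1 / (1 + [H⁺]/K2 + [H⁺]²/(K1K2)) = 1 / (1 + 10^+2.28 + 10^+0.68)
   = 1 / (1 + 190.55 + 4.7863) = 1/196.33 = 0.005093

α₂ = 0.00509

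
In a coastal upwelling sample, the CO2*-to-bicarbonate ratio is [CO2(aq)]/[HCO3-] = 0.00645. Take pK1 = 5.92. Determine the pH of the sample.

pH = 8.11

From K1 = [H⁺][HCO3-]/[CO2(aq)]:  pH = pK1 − log₁₀([CO2(aq)]/[HCO3-])
log₁₀(0.00645) = -2.190
pH = 5.92 − (-2.190) = 8.11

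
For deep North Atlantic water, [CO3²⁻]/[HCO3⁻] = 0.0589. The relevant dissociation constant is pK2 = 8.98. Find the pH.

From K2 = [H⁺][CO3²⁻]/[HCO3⁻]:  pH = pK2 + log₁₀([CO3²⁻]/[HCO3⁻])
log₁₀(0.0589) = -1.230
pH = 8.98 + (-1.230) = 7.75

pH = 7.75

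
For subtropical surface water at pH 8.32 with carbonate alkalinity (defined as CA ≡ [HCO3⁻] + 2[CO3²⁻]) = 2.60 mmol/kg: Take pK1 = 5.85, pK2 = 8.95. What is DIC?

CA = [HCO3⁻] + 2[CO3²⁻] = (α₁ + 2α₂)·DIC
At pH 8.32: [H⁺]/K1 = 10^-2.47 = 0.0033884, K2/[H⁺] = 10^-0.63 = 0.23442
α₁ = 1/(1 + 0.0033884 + 0.23442) = 1/1.2378 = 0.8079; α₂ = α₁·K2/[H⁺] = 0.1894
α₁ + 2α₂ = 1.1866
DIC = CA / (α₁ + 2α₂) = 2.60 / 1.1866 = 2.19 mmol/kg

DIC = 2.19 mmol/kg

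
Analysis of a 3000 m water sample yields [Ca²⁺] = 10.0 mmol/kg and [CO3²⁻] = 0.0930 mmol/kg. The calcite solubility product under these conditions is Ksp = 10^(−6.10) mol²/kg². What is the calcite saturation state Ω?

Ksp = 10^(−6.10) = 7.943×10^-7
Ω = [Ca²⁺][CO3²⁻]/Ksp = (10.0×10^-3)(0.0930×10^-3) / 7.943×10^-7 = 1.17

Ω = 1.17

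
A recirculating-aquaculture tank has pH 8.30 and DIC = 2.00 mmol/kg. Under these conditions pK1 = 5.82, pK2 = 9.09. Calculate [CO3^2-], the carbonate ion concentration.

[CO3²⁻] = 0.278 mmol/kg

α₂ = 1 / (1 + [H⁺]/K2 + [H⁺]²/(K1K2)) = 1 / (1 + 10^+0.79 + 10^-1.69)
   = 1 / (1 + 6.1660 + 0.020417) = 1/7.1864 = 0.1392
[CO3²⁻] = α₂ × DIC = 0.1392 × 2.00 = 0.278 mmol/kg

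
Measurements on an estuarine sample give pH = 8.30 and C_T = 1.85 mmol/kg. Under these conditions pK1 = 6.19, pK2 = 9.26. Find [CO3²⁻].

[CO3²⁻] = 0.182 mmol/kg

α₂ = 1 / (1 + [H⁺]/K2 + [H⁺]²/(K1K2)) = 1 / (1 + 10^+0.96 + 10^-1.15)
   = 1 / (1 + 9.1201 + 0.070795) = 1/10.191 = 0.09813
[CO3²⁻] = α₂ × DIC = 0.09813 × 1.85 = 0.182 mmol/kg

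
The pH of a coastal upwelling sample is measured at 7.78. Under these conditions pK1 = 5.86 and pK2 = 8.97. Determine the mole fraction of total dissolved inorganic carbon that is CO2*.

α₀ = 0.0112

α₀ = 1 / (1 + K1/[H⁺] + K1K2/[H⁺]²) = 1 / (1 + 10^+1.92 + 10^+0.73)
   = 1 / (1 + 83.176 + 5.3703) = 1/89.547 = 0.01117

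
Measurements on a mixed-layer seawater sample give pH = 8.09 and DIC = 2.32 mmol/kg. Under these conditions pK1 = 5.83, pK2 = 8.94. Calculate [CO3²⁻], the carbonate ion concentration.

α₂ = 1 / (1 + [H⁺]/K2 + [H⁺]²/(K1K2)) = 1 / (1 + 10^+0.85 + 10^-1.41)
   = 1 / (1 + 7.0795 + 0.038905) = 1/8.1184 = 0.1232
[CO3²⁻] = α₂ × DIC = 0.1232 × 2.32 = 0.286 mmol/kg

[CO3²⁻] = 0.286 mmol/kg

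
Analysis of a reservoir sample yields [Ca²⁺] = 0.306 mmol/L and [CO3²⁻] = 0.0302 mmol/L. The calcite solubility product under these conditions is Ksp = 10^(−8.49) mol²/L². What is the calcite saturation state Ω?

Ksp = 10^(−8.49) = 3.236×10^-9
Ω = [Ca²⁺][CO3²⁻]/Ksp = (0.306×10^-3)(0.0302×10^-3) / 3.236×10^-9 = 2.86

Ω = 2.86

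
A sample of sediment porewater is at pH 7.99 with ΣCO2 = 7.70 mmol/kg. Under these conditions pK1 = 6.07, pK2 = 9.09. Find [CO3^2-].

[CO3²⁻] = 0.560 mmol/kg

α₂ = 1 / (1 + [H⁺]/K2 + [H⁺]²/(K1K2)) = 1 / (1 + 10^+1.10 + 10^-0.82)
   = 1 / (1 + 12.589 + 0.15136) = 1/13.741 = 0.07278
[CO3²⁻] = α₂ × DIC = 0.07278 × 7.70 = 0.560 mmol/kg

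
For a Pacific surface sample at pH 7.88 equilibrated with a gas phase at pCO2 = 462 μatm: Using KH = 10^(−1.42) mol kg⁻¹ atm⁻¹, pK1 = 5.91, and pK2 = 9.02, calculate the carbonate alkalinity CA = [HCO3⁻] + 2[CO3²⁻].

CA = 1.88 mmol/kg

[CO2*] = KH · pCO2 = 10^(−1.42) × 462×10^-6 = 1.756×10^-5 mol/kg
α₀ = 1/(1 + K1/[H⁺] + K1K2/[H⁺]²) = 1/(1 + 10^+1.97 + 10^+0.83) = 0.009893
DIC = [CO2*]/α₀ = 1.756×10^-5 / 0.009893 = 1.776 mmol/kg
CA = (α₁ + 2α₂)·DIC = (0.9232 + 2×0.06688) × 1.776 = 1.88 mmol/kg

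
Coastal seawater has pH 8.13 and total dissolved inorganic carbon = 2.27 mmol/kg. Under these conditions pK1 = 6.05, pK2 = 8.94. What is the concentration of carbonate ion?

[CO3²⁻] = 0.302 mmol/kg

α₂ = 1 / (1 + [H⁺]/K2 + [H⁺]²/(K1K2)) = 1 / (1 + 10^+0.81 + 10^-1.27)
   = 1 / (1 + 6.4565 + 0.053703) = 1/7.5102 = 0.1332
[CO3²⁻] = α₂ × DIC = 0.1332 × 2.27 = 0.302 mmol/kg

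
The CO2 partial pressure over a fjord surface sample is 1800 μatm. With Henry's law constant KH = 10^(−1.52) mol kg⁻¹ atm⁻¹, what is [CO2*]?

[CO2*] = 54.4 μmol/kg

KH = 10^(−1.52) = 3.020×10^-2 mol kg⁻¹ atm⁻¹
[CO2*] = KH · pCO2 = 3.020×10^-2 × 1800×10^-6 atm = 5.44×10^-5 mol/kg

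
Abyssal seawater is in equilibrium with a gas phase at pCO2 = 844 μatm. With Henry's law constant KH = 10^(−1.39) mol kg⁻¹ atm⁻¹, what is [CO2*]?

[CO2*] = 34.4 μmol/kg

KH = 10^(−1.39) = 4.074×10^-2 mol kg⁻¹ atm⁻¹
[CO2*] = KH · pCO2 = 4.074×10^-2 × 844×10^-6 atm = 3.44×10^-5 mol/kg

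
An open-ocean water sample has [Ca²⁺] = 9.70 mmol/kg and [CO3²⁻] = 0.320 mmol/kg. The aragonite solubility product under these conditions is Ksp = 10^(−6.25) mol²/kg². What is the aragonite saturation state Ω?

Ω = 5.52

Ksp = 10^(−6.25) = 5.623×10^-7
Ω = [Ca²⁺][CO3²⁻]/Ksp = (9.70×10^-3)(0.320×10^-3) / 5.623×10^-7 = 5.52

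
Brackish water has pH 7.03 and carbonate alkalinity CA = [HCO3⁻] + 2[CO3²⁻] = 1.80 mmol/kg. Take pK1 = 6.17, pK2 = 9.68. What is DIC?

DIC = 2.04 mmol/kg

CA = [HCO3⁻] + 2[CO3²⁻] = (α₁ + 2α₂)·DIC
At pH 7.03: [H⁺]/K1 = 10^-0.86 = 0.13804, K2/[H⁺] = 10^-2.65 = 0.0022387
α₁ = 1/(1 + 0.13804 + 0.0022387) = 1/1.1403 = 0.8770; α₂ = α₁·K2/[H⁺] = 0.001963
α₁ + 2α₂ = 0.8809
DIC = CA / (α₁ + 2α₂) = 1.80 / 0.8809 = 2.04 mmol/kg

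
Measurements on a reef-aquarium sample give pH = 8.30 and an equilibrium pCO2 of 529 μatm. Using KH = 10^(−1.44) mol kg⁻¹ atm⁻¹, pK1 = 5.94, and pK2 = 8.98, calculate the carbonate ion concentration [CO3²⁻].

[CO3²⁻] = 0.919 mmol/kg

[CO2*] = KH · pCO2 = 10^(−1.44) × 529×10^-6 = 1.921×10^-5 mol/kg
α₀ = 1/(1 + K1/[H⁺] + K1K2/[H⁺]²) = 1/(1 + 10^+2.36 + 10^+1.68) = 0.003598
DIC = [CO2*]/α₀ = 1.921×10^-5 / 0.003598 = 5.339 mmol/kg
[CO3²⁻] = α₂·DIC; α₂ = 0.1722, so [CO3²⁻] = 0.1722 × 5.339 = 0.919 mmol/kg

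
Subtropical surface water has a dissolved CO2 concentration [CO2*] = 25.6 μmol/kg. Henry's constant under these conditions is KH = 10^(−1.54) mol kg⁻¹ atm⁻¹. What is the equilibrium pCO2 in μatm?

pCO2 = 888 μatm

KH = 10^(−1.54) = 2.884×10^-2 mol kg⁻¹ atm⁻¹
pCO2 = [CO2*]/KH = 25.6×10^-6 / 2.884×10^-2 = 8.88×10^-4 atm = 888 μatm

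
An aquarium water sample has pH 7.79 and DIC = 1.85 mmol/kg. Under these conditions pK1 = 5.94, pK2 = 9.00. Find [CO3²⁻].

[CO3²⁻] = 0.106 mmol/kg

α₂ = 1 / (1 + [H⁺]/K2 + [H⁺]²/(K1K2)) = 1 / (1 + 10^+1.21 + 10^-0.64)
   = 1 / (1 + 16.218 + 0.22909) = 1/17.447 = 0.05732
[CO3²⁻] = α₂ × DIC = 0.05732 × 1.85 = 0.106 mmol/kg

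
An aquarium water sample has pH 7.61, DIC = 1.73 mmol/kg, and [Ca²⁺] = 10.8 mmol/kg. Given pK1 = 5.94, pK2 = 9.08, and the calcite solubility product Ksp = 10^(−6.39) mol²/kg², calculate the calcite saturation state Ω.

Ω = 1.47

α₂ = 1 / (1 + [H⁺]/K2 + [H⁺]²/(K1K2)) = 1 / (1 + 10^+1.47 + 10^-0.20)
   = 1 / (1 + 29.512 + 0.63096) = 1/31.143 = 0.03211
[CO3²⁻] = α₂ × DIC = 0.03211 × 1.73 = 0.05555 mmol/kg
Ksp = 10^(−6.39) = 4.074×10^-7
Ω = [Ca²⁺][CO3²⁻]/Ksp = (10.8×10^-3)(5.555×10^-5) / 4.074×10^-7 = 1.47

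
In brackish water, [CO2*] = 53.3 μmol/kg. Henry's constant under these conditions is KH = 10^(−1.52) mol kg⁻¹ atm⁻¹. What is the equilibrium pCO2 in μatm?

KH = 10^(−1.52) = 3.020×10^-2 mol kg⁻¹ atm⁻¹
pCO2 = [CO2*]/KH = 53.3×10^-6 / 3.020×10^-2 = 1.76×10^-3 atm = 1760 μatm

pCO2 = 1760 μatm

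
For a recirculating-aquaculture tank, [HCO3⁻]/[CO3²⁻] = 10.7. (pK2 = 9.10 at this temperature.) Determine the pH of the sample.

pH = 8.07

From K2 = [H⁺][CO3²⁻]/[HCO3⁻]:  pH = pK2 − log₁₀([HCO3⁻]/[CO3²⁻])
log₁₀(10.7) = +1.029
pH = 9.10 − (+1.029) = 8.07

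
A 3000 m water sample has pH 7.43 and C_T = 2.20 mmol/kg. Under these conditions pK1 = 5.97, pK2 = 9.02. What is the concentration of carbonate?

α₂ = 1 / (1 + [H⁺]/K2 + [H⁺]²/(K1K2)) = 1 / (1 + 10^+1.59 + 10^+0.13)
   = 1 / (1 + 38.905 + 1.3490) = 1/41.253 = 0.02424
[CO3²⁻] = α₂ × DIC = 0.02424 × 2.20 = 0.0533 mmol/kg

[CO3²⁻] = 0.0533 mmol/kg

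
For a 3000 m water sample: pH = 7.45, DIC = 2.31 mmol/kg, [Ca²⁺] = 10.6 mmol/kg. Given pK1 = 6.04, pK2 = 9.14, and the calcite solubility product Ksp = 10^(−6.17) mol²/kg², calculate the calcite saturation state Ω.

Ω = 0.698

α₂ = 1 / (1 + [H⁺]/K2 + [H⁺]²/(K1K2)) = 1 / (1 + 10^+1.69 + 10^+0.28)
   = 1 / (1 + 48.978 + 1.9055) = 1/51.883 = 0.01927
[CO3²⁻] = α₂ × DIC = 0.01927 × 2.31 = 0.04452 mmol/kg
Ksp = 10^(−6.17) = 6.761×10^-7
Ω = [Ca²⁺][CO3²⁻]/Ksp = (10.6×10^-3)(4.452×10^-5) / 6.761×10^-7 = 0.698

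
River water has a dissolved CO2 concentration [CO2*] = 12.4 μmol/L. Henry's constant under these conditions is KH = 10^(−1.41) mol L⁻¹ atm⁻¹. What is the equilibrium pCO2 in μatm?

KH = 10^(−1.41) = 3.890×10^-2 mol L⁻¹ atm⁻¹
pCO2 = [CO2*]/KH = 12.4×10^-6 / 3.890×10^-2 = 3.19×10^-4 atm = 319 μatm

pCO2 = 319 μatm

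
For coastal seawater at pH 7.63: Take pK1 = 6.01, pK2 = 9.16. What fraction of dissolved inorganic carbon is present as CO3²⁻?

α₂ = 0.0280

α₂ = 1 / (1 + [H⁺]/K2 + [H⁺]²/(K1K2)) = 1 / (1 + 10^+1.53 + 10^-0.09)
   = 1 / (1 + 33.884 + 0.81283) = 1/35.697 = 0.02801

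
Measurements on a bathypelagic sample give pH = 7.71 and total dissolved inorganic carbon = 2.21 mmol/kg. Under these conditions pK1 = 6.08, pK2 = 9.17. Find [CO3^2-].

α₂ = 1 / (1 + [H⁺]/K2 + [H⁺]²/(K1K2)) = 1 / (1 + 10^+1.46 + 10^-0.17)
   = 1 / (1 + 28.840 + 0.67608) = 1/30.516 = 0.03277
[CO3²⁻] = α₂ × DIC = 0.03277 × 2.21 = 0.0724 mmol/kg

[CO3²⁻] = 0.0724 mmol/kg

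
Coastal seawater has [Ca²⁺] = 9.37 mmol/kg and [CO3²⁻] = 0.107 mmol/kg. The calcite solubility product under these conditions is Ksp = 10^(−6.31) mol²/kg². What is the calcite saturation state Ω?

Ω = 2.05

Ksp = 10^(−6.31) = 4.898×10^-7
Ω = [Ca²⁺][CO3²⁻]/Ksp = (9.37×10^-3)(0.107×10^-3) / 4.898×10^-7 = 2.05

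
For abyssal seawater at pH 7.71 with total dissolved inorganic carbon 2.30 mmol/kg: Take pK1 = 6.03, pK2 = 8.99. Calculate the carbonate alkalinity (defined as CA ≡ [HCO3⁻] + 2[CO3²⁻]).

CA = [HCO3⁻] + 2[CO3²⁻] = (α₁ + 2α₂)·DIC
At pH 7.71: [H⁺]/K1 = 10^-1.68 = 0.020893, K2/[H⁺] = 10^-1.28 = 0.052481
α₁ = 1/(1 + 0.020893 + 0.052481) = 1/1.0734 = 0.9316; α₂ = α₁·K2/[H⁺] = 0.04889
α₁ + 2α₂ = 1.0294
CA = 1.0294 × 2.30 = 2.37 mmol/kg

CA = 2.37 mmol/kg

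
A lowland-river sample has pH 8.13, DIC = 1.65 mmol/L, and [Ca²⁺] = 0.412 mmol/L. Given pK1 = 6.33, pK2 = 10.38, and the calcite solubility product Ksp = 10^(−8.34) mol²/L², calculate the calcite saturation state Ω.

Ω = 0.819

α₂ = 1 / (1 + [H⁺]/K2 + [H⁺]²/(K1K2)) = 1 / (1 + 10^+2.25 + 10^+0.45)
   = 1 / (1 + 177.83 + 2.8184) = 1/181.65 = 0.005505
[CO3²⁻] = α₂ × DIC = 0.005505 × 1.65 = 0.009084 mmol/L = 9.084 μmol/L
Ksp = 10^(−8.34) = 4.571×10^-9
Ω = [Ca²⁺][CO3²⁻]/Ksp = (0.412×10^-3)(9.084×10^-6) / 4.571×10^-9 = 0.819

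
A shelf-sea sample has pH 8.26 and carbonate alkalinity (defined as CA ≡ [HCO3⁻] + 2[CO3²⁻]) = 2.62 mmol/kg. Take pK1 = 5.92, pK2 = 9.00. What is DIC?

CA = [HCO3⁻] + 2[CO3²⁻] = (α₁ + 2α₂)·DIC
At pH 8.26: [H⁺]/K1 = 10^-2.34 = 0.0045709, K2/[H⁺] = 10^-0.74 = 0.18197
α₁ = 1/(1 + 0.0045709 + 0.18197) = 1/1.1865 = 0.8428; α₂ = α₁·K2/[H⁺] = 0.1534
α₁ + 2α₂ = 1.1495
DIC = CA / (α₁ + 2α₂) = 2.62 / 1.1495 = 2.28 mmol/kg

DIC = 2.28 mmol/kg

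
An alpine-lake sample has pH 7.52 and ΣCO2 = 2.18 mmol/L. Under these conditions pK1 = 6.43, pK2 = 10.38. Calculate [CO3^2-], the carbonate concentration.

[CO3²⁻] = 2.78 μmol/L

α₂ = 1 / (1 + [H⁺]/K2 + [H⁺]²/(K1K2)) = 1 / (1 + 10^+2.86 + 10^+1.77)
   = 1 / (1 + 724.44 + 58.884) = 1/784.32 = 0.001275
[CO3²⁻] = α₂ × DIC = 0.001275 × 2.18 = 0.00278 mmol/L = 2.78 μmol/L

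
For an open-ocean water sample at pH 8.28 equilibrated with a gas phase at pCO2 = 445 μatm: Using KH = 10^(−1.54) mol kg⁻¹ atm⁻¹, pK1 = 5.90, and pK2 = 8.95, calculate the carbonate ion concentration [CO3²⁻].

[CO3²⁻] = 0.658 mmol/kg

[CO2*] = KH · pCO2 = 10^(−1.54) × 445×10^-6 = 1.283×10^-5 mol/kg
α₀ = 1/(1 + K1/[H⁺] + K1K2/[H⁺]²) = 1/(1 + 10^+2.38 + 10^+1.71) = 0.003423
DIC = [CO2*]/α₀ = 1.283×10^-5 / 0.003423 = 3.750 mmol/kg
[CO3²⁻] = α₂·DIC; α₂ = 0.1755, so [CO3²⁻] = 0.1755 × 3.750 = 0.658 mmol/kg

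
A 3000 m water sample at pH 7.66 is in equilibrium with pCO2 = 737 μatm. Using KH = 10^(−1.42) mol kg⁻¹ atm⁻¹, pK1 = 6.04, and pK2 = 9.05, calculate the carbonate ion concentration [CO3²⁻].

[CO2*] = KH · pCO2 = 10^(−1.42) × 737×10^-6 = 2.802×10^-5 mol/kg
α₀ = 1/(1 + K1/[H⁺] + K1K2/[H⁺]²) = 1/(1 + 10^+1.62 + 10^+0.23) = 0.02253
DIC = [CO2*]/α₀ = 2.802×10^-5 / 0.02253 = 1.244 mmol/kg
[CO3²⁻] = α₂·DIC; α₂ = 0.03826, so [CO3²⁻] = 0.03826 × 1.244 = 0.0476 mmol/kg

[CO3²⁻] = 0.0476 mmol/kg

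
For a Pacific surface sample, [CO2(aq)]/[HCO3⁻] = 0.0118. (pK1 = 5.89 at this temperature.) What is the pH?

From K1 = [H⁺][HCO3⁻]/[CO2(aq)]:  pH = pK1 − log₁₀([CO2(aq)]/[HCO3⁻])
log₁₀(0.0118) = -1.928
pH = 5.89 − (-1.928) = 7.82

pH = 7.82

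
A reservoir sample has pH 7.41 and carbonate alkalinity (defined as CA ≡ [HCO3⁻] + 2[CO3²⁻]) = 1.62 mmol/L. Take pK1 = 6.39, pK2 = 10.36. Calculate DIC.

DIC = 1.77 mmol/L

CA = [HCO3⁻] + 2[CO3²⁻] = (α₁ + 2α₂)·DIC
At pH 7.41: [H⁺]/K1 = 10^-1.02 = 0.095499, K2/[H⁺] = 10^-2.95 = 0.0011220
α₁ = 1/(1 + 0.095499 + 0.0011220) = 1/1.0966 = 0.9119; α₂ = α₁·K2/[H⁺] = 0.001023
α₁ + 2α₂ = 0.9139
DIC = CA / (α₁ + 2α₂) = 1.62 / 0.9139 = 1.77 mmol/L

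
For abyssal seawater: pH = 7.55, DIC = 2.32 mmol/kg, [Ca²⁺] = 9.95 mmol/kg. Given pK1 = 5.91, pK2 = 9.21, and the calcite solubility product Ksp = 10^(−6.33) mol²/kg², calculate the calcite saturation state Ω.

α₂ = 1 / (1 + [H⁺]/K2 + [H⁺]²/(K1K2)) = 1 / (1 + 10^+1.66 + 10^+0.02)
   = 1 / (1 + 45.709 + 1.0471) = 1/47.756 = 0.02094
[CO3²⁻] = α₂ × DIC = 0.02094 × 2.32 = 0.04858 mmol/kg
Ksp = 10^(−6.33) = 4.677×10^-7
Ω = [Ca²⁺][CO3²⁻]/Ksp = (9.95×10^-3)(4.858×10^-5) / 4.677×10^-7 = 1.03

Ω = 1.03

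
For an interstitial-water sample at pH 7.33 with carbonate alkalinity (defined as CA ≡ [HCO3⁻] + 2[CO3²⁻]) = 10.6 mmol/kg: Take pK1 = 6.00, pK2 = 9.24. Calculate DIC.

CA = [HCO3⁻] + 2[CO3²⁻] = (α₁ + 2α₂)·DIC
At pH 7.33: [H⁺]/K1 = 10^-1.33 = 0.046774, K2/[H⁺] = 10^-1.91 = 0.012303
α₁ = 1/(1 + 0.046774 + 0.012303) = 1/1.0591 = 0.9442; α₂ = α₁·K2/[H⁺] = 0.01162
α₁ + 2α₂ = 0.9675
DIC = CA / (α₁ + 2α₂) = 10.6 / 0.9675 = 11.0 mmol/kg

DIC = 11.0 mmol/kg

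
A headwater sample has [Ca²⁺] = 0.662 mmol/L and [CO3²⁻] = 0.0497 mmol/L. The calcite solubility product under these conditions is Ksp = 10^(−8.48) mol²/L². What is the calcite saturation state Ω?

Ω = 9.94

Ksp = 10^(−8.48) = 3.311×10^-9
Ω = [Ca²⁺][CO3²⁻]/Ksp = (0.662×10^-3)(0.0497×10^-3) / 3.311×10^-9 = 9.94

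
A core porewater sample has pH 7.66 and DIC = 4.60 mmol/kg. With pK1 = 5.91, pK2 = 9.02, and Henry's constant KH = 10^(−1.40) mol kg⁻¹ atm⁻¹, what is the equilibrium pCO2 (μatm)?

α₀ = 1 / (1 + K1/[H⁺] + K1K2/[H⁺]²) = 1 / (1 + 10^+1.75 + 10^+0.39)
   = 1 / (1 + 56.234 + 2.4547) = 1/59.689 = 0.01675
[CO2*] = α₀ × DIC = 0.01675 × 4.60 = 0.07707 mmol/kg
pCO2 = [CO2*]/KH = 7.707×10^-5 / 3.981×10^-2 = 1940 μatm

pCO2 = 1940 μatm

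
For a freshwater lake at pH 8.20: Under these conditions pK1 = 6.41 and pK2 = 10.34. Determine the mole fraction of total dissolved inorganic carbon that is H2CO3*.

α₀ = 1 / (1 + K1/[H⁺] + K1K2/[H⁺]²) = 1 / (1 + 10^+1.79 + 10^-0.35)
   = 1 / (1 + 61.660 + 0.44668) = 1/63.106 = 0.01585

α₀ = 0.0158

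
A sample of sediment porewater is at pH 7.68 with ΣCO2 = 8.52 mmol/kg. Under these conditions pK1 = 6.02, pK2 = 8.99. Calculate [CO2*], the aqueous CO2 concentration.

[CO2*] = 0.174 mmol/kg

α₀ = 1 / (1 + K1/[H⁺] + K1K2/[H⁺]²) = 1 / (1 + 10^+1.66 + 10^+0.35)
   = 1 / (1 + 45.709 + 2.2387) = 1/48.948 = 0.02043
[CO2*] = α₀ × DIC = 0.02043 × 8.52 = 0.174 mmol/kg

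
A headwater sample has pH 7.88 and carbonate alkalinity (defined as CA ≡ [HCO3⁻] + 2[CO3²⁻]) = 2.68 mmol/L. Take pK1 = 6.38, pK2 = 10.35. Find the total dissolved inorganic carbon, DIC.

DIC = 2.76 mmol/L

CA = [HCO3⁻] + 2[CO3²⁻] = (α₁ + 2α₂)·DIC
At pH 7.88: [H⁺]/K1 = 10^-1.50 = 0.031623, K2/[H⁺] = 10^-2.47 = 0.0033884
α₁ = 1/(1 + 0.031623 + 0.0033884) = 1/1.0350 = 0.9662; α₂ = α₁·K2/[H⁺] = 0.003274
α₁ + 2α₂ = 0.9727
DIC = CA / (α₁ + 2α₂) = 2.68 / 0.9727 = 2.76 mmol/L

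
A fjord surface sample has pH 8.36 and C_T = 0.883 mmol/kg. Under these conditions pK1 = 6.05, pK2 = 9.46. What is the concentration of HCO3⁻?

[HCO3⁻] = 0.814 mmol/kg

α₁ = 1 / (1 + [H⁺]/K1 + K2/[H⁺]) = 1 / (1 + 10^-2.31 + 10^-1.10)
   = 1 / (1 + 0.0048978 + 0.079433) = 1/1.0843 = 0.9222
[HCO3⁻] = α₁ × DIC = 0.9222 × 0.883 = 0.814 mmol/kg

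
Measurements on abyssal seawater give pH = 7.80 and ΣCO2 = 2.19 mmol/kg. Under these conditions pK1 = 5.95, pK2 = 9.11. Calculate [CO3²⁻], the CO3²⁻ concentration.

α₂ = 1 / (1 + [H⁺]/K2 + [H⁺]²/(K1K2)) = 1 / (1 + 10^+1.31 + 10^-0.54)
   = 1 / (1 + 20.417 + 0.28840) = 1/21.706 = 0.04607
[CO3²⁻] = α₂ × DIC = 0.04607 × 2.19 = 0.101 mmol/kg

[CO3²⁻] = 0.101 mmol/kg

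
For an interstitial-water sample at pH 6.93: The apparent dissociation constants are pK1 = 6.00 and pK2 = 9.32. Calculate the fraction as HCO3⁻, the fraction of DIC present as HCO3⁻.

α₁ = 1 / (1 + [H⁺]/K1 + K2/[H⁺]) = 1 / (1 + 10^-0.93 + 10^-2.39)
   = 1 / (1 + 0.11749 + 0.0040738) = 1/1.1216 = 0.8916

α₁ = 0.892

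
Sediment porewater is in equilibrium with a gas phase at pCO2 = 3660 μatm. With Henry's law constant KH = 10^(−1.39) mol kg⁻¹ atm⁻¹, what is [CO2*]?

KH = 10^(−1.39) = 4.074×10^-2 mol kg⁻¹ atm⁻¹
[CO2*] = KH · pCO2 = 4.074×10^-2 × 3660×10^-6 atm = 1.49×10^-4 mol/kg

[CO2*] = 149 μmol/kg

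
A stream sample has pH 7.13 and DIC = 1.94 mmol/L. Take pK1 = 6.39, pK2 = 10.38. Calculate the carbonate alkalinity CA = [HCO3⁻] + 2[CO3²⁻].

CA = 1.64 mmol/L

CA = [HCO3⁻] + 2[CO3²⁻] = (α₁ + 2α₂)·DIC
At pH 7.13: [H⁺]/K1 = 10^-0.74 = 0.18197, K2/[H⁺] = 10^-3.25 = 0.00056234
α₁ = 1/(1 + 0.18197 + 0.00056234) = 1/1.1825 = 0.8456; α₂ = α₁·K2/[H⁺] = 0.0004755
α₁ + 2α₂ = 0.8466
CA = 0.8466 × 1.94 = 1.64 mmol/L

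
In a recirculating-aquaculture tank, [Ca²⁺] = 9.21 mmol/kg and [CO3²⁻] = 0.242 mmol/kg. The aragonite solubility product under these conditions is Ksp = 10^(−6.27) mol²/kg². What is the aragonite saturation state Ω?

Ω = 4.15

Ksp = 10^(−6.27) = 5.370×10^-7
Ω = [Ca²⁺][CO3²⁻]/Ksp = (9.21×10^-3)(0.242×10^-3) / 5.370×10^-7 = 4.15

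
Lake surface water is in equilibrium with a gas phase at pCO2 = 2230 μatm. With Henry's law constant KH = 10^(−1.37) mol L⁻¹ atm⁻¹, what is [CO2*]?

[CO2*] = 95.1 μmol/L

KH = 10^(−1.37) = 4.266×10^-2 mol L⁻¹ atm⁻¹
[CO2*] = KH · pCO2 = 4.266×10^-2 × 2230×10^-6 atm = 9.51×10^-5 mol/L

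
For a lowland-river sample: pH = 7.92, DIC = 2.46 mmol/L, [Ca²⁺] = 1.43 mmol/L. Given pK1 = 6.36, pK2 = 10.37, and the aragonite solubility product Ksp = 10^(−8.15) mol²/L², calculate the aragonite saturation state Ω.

Ω = 1.71

α₂ = 1 / (1 + [H⁺]/K2 + [H⁺]²/(K1K2)) = 1 / (1 + 10^+2.45 + 10^+0.89)
   = 1 / (1 + 281.84 + 7.7625) = 1/290.60 = 0.003441
[CO3²⁻] = α₂ × DIC = 0.003441 × 2.46 = 0.008465 mmol/L = 8.465 μmol/L
Ksp = 10^(−8.15) = 7.079×10^-9
Ω = [Ca²⁺][CO3²⁻]/Ksp = (1.43×10^-3)(8.465×10^-6) / 7.079×10^-9 = 1.71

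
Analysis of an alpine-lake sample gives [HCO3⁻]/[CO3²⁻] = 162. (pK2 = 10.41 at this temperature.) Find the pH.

From K2 = [H⁺][CO3²⁻]/[HCO3⁻]:  pH = pK2 − log₁₀([HCO3⁻]/[CO3²⁻])
log₁₀(162) = +2.210
pH = 10.41 − (+2.210) = 8.20

pH = 8.20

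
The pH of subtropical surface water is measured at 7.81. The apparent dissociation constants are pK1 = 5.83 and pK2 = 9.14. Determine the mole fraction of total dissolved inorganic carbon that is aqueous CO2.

α₀ = 1 / (1 + K1/[H⁺] + K1K2/[H⁺]²) = 1 / (1 + 10^+1.98 + 10^+0.65)
   = 1 / (1 + 95.499 + 4.4668) = 1/100.97 = 0.009904

α₀ = 0.00990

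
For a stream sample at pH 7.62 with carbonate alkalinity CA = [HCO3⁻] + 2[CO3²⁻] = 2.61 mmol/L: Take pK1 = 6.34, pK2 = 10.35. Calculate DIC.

DIC = 2.74 mmol/L

CA = [HCO3⁻] + 2[CO3²⁻] = (α₁ + 2α₂)·DIC
At pH 7.62: [H⁺]/K1 = 10^-1.28 = 0.052481, K2/[H⁺] = 10^-2.73 = 0.0018621
α₁ = 1/(1 + 0.052481 + 0.0018621) = 1/1.0543 = 0.9485; α₂ = α₁·K2/[H⁺] = 0.001766
α₁ + 2α₂ = 0.9520
DIC = CA / (α₁ + 2α₂) = 2.61 / 0.9520 = 2.74 mmol/L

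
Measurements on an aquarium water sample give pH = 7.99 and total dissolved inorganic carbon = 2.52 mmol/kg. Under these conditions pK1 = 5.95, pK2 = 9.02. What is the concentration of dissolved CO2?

[CO2*] = 0.0208 mmol/kg

α₀ = 1 / (1 + K1/[H⁺] + K1K2/[H⁺]²) = 1 / (1 + 10^+2.04 + 10^+1.01)
   = 1 / (1 + 109.65 + 10.233) = 1/120.88 = 0.008273
[CO2*] = α₀ × DIC = 0.008273 × 2.52 = 0.0208 mmol/kg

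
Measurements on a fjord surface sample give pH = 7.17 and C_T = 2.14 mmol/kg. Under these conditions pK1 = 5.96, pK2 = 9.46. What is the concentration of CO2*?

α₀ = 1 / (1 + K1/[H⁺] + K1K2/[H⁺]²) = 1 / (1 + 10^+1.21 + 10^-1.08)
   = 1 / (1 + 16.218 + 0.083176) = 1/17.301 = 0.05780
[CO2*] = α₀ × DIC = 0.05780 × 2.14 = 0.124 mmol/kg

[CO2*] = 0.124 mmol/kg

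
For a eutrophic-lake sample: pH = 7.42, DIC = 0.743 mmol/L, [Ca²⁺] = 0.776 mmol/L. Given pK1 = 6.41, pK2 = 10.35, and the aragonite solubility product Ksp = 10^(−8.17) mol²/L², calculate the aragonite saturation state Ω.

α₂ = 1 / (1 + [H⁺]/K2 + [H⁺]²/(K1K2)) = 1 / (1 + 10^+2.93 + 10^+1.92)
   = 1 / (1 + 851.14 + 83.176) = 1/935.31 = 0.001069
[CO3²⁻] = α₂ × DIC = 0.001069 × 0.743 = 0.0007944 mmol/L = 0.7944 μmol/L
Ksp = 10^(−8.17) = 6.761×10^-9
Ω = [Ca²⁺][CO3²⁻]/Ksp = (0.776×10^-3)(7.944×10^-7) / 6.761×10^-9 = 0.0912

Ω = 0.0912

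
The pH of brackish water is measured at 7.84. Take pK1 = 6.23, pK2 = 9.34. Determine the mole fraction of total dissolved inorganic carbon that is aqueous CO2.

α₀ = 1 / (1 + K1/[H⁺] + K1K2/[H⁺]²) = 1 / (1 + 10^+1.61 + 10^+0.11)
   = 1 / (1 + 40.738 + 1.2882) = 1/43.026 = 0.02324

α₀ = 0.0232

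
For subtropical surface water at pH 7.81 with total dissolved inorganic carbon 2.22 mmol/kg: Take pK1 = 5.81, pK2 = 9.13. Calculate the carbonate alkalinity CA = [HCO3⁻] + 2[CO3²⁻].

CA = 2.30 mmol/kg

CA = [HCO3⁻] + 2[CO3²⁻] = (α₁ + 2α₂)·DIC
At pH 7.81: [H⁺]/K1 = 10^-2.00 = 0.010000, K2/[H⁺] = 10^-1.32 = 0.047863
α₁ = 1/(1 + 0.010000 + 0.047863) = 1/1.0579 = 0.9453; α₂ = α₁·K2/[H⁺] = 0.04524
α₁ + 2α₂ = 1.0358
CA = 1.0358 × 2.22 = 2.30 mmol/kg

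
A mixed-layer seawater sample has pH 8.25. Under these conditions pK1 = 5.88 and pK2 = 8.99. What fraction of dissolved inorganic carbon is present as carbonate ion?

α₂ = 0.153

α₂ = 1 / (1 + [H⁺]/K2 + [H⁺]²/(K1K2)) = 1 / (1 + 10^+0.74 + 10^-1.63)
   = 1 / (1 + 5.4954 + 0.023442) = 1/6.5189 = 0.1534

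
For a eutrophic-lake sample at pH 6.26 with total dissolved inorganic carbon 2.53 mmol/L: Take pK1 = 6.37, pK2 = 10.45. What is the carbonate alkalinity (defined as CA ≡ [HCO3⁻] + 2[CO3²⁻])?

CA = 1.11 mmol/L

CA = [HCO3⁻] + 2[CO3²⁻] = (α₁ + 2α₂)·DIC
At pH 6.26: [H⁺]/K1 = 10^0.11 = 1.2882, K2/[H⁺] = 10^-4.19 = 6.4565×10^-5
α₁ = 1/(1 + 1.2882 + 6.4565×10^-5) = 1/2.2883 = 0.4370; α₂ = α₁·K2/[H⁺] = 2.822×10^-5
α₁ + 2α₂ = 0.4371
CA = 0.4371 × 2.53 = 1.11 mmol/L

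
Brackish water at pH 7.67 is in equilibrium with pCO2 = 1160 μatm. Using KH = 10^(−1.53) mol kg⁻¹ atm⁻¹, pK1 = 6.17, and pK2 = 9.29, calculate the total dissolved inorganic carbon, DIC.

DIC = 1.14 mmol/kg

[CO2*] = KH · pCO2 = 10^(−1.53) × 1160×10^-6 = 3.423×10^-5 mol/kg
α₀ = 1/(1 + K1/[H⁺] + K1K2/[H⁺]²) = 1/(1 + 10^+1.50 + 10^-0.12) = 0.02996
DIC = [CO2*]/α₀ = 3.423×10^-5 / 0.02996 = 1.14 mmol/kg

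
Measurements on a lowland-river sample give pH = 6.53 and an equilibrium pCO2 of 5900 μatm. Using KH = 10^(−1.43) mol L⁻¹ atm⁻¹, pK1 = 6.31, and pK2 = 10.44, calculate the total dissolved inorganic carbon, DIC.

DIC = 0.583 mmol/L

[CO2*] = KH · pCO2 = 10^(−1.43) × 5900×10^-6 = 2.192×10^-4 mol/L
α₀ = 1/(1 + K1/[H⁺] + K1K2/[H⁺]²) = 1/(1 + 10^+0.22 + 10^-3.69) = 0.3760
DIC = [CO2*]/α₀ = 2.192×10^-4 / 0.3760 = 0.583 mmol/L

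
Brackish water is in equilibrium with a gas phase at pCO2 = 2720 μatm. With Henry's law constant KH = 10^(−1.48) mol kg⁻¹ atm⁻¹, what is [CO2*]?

KH = 10^(−1.48) = 3.311×10^-2 mol kg⁻¹ atm⁻¹
[CO2*] = KH · pCO2 = 3.311×10^-2 × 2720×10^-6 atm = 9.01×10^-5 mol/kg

[CO2*] = 90.1 μmol/kg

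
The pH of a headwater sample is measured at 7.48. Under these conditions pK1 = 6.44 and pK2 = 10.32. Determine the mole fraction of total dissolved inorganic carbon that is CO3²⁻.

α₂ = 0.00132

α₂ = 1 / (1 + [H⁺]/K2 + [H⁺]²/(K1K2)) = 1 / (1 + 10^+2.84 + 10^+1.80)
   = 1 / (1 + 691.83 + 63.096) = 1/755.93 = 0.001323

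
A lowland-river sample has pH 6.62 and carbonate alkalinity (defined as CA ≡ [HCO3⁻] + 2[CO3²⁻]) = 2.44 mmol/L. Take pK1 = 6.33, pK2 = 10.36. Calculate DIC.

CA = [HCO3⁻] + 2[CO3²⁻] = (α₁ + 2α₂)·DIC
At pH 6.62: [H⁺]/K1 = 10^-0.29 = 0.51286, K2/[H⁺] = 10^-3.74 = 0.00018197
α₁ = 1/(1 + 0.51286 + 0.00018197) = 1/1.5130 = 0.6609; α₂ = α₁·K2/[H⁺] = 0.0001203
α₁ + 2α₂ = 0.6612
DIC = CA / (α₁ + 2α₂) = 2.44 / 0.6612 = 3.69 mmol/L

DIC = 3.69 mmol/L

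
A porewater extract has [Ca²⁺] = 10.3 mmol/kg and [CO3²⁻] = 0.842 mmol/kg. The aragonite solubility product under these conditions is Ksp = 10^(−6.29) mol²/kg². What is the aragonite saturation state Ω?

Ω = 16.9

Ksp = 10^(−6.29) = 5.129×10^-7
Ω = [Ca²⁺][CO3²⁻]/Ksp = (10.3×10^-3)(0.842×10^-3) / 5.129×10^-7 = 16.9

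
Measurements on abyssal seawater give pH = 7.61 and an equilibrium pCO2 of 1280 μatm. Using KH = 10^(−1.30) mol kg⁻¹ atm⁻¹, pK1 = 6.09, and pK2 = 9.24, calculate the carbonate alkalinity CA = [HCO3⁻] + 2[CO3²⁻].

CA = 2.22 mmol/kg

[CO2*] = KH · pCO2 = 10^(−1.30) × 1280×10^-6 = 6.415×10^-5 mol/kg
α₀ = 1/(1 + K1/[H⁺] + K1K2/[H⁺]²) = 1/(1 + 10^+1.52 + 10^-0.11) = 0.02866
DIC = [CO2*]/α₀ = 6.415×10^-5 / 0.02866 = 2.238 mmol/kg
CA = (α₁ + 2α₂)·DIC = (0.9491 + 2×0.02225) × 2.238 = 2.22 mmol/kg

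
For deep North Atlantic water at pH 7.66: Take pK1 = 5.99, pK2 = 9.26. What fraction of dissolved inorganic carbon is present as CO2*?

α₀ = 1 / (1 + K1/[H⁺] + K1K2/[H⁺]²) = 1 / (1 + 10^+1.67 + 10^+0.07)
   = 1 / (1 + 46.774 + 1.1749) = 1/48.948 = 0.02043

α₀ = 0.0204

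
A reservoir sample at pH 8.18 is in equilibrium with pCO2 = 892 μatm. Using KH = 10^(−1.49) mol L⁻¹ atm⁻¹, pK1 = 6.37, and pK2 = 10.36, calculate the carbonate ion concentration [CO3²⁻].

[CO3²⁻] = 12.3 μmol/L

[CO2*] = KH · pCO2 = 10^(−1.49) × 892×10^-6 = 2.886×10^-5 mol/L
α₀ = 1/(1 + K1/[H⁺] + K1K2/[H⁺]²) = 1/(1 + 10^+1.81 + 10^-0.37) = 0.01515
DIC = [CO2*]/α₀ = 2.886×10^-5 / 0.01515 = 1.905 mmol/L
[CO3²⁻] = α₂·DIC; α₂ = 0.006464, so [CO3²⁻] = 0.006464 × 1.905 = 0.0123 mmol/L = 12.3 μmol/L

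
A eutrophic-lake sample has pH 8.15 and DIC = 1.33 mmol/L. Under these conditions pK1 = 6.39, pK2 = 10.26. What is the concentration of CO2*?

[CO2*] = 0.0225 mmol/L

α₀ = 1 / (1 + K1/[H⁺] + K1K2/[H⁺]²) = 1 / (1 + 10^+1.76 + 10^-0.35)
   = 1 / (1 + 57.544 + 0.44668) = 1/58.991 = 0.01695
[CO2*] = α₀ × DIC = 0.01695 × 1.33 = 0.0225 mmol/L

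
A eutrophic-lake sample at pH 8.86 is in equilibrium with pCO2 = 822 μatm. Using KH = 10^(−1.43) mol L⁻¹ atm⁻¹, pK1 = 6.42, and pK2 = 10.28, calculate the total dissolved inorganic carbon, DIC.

DIC = 8.76 mmol/L

[CO2*] = KH · pCO2 = 10^(−1.43) × 822×10^-6 = 3.054×10^-5 mol/L
α₀ = 1/(1 + K1/[H⁺] + K1K2/[H⁺]²) = 1/(1 + 10^+2.44 + 10^+1.02) = 0.003486
DIC = [CO2*]/α₀ = 3.054×10^-5 / 0.003486 = 8.76 mmol/L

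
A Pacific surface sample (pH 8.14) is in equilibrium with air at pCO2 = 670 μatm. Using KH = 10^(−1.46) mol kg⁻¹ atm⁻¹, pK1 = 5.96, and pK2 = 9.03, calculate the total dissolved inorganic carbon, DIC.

[CO2*] = KH · pCO2 = 10^(−1.46) × 670×10^-6 = 2.323×10^-5 mol/kg
α₀ = 1/(1 + K1/[H⁺] + K1K2/[H⁺]²) = 1/(1 + 10^+2.18 + 10^+1.29) = 0.005819
DIC = [CO2*]/α₀ = 2.323×10^-5 / 0.005819 = 3.99 mmol/kg

DIC = 3.99 mmol/kg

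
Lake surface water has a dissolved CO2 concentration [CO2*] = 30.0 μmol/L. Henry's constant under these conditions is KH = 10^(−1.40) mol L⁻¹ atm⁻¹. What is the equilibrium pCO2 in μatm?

pCO2 = 754 μatm

KH = 10^(−1.40) = 3.981×10^-2 mol L⁻¹ atm⁻¹
pCO2 = [CO2*]/KH = 30.0×10^-6 / 3.981×10^-2 = 7.54×10^-4 atm = 754 μatm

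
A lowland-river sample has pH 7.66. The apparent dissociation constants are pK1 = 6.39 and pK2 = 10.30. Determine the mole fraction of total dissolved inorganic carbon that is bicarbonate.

α₁ = 1 / (1 + [H⁺]/K1 + K2/[H⁺]) = 1 / (1 + 10^-1.27 + 10^-2.64)
   = 1 / (1 + 0.053703 + 0.0022909) = 1/1.0560 = 0.9470

α₁ = 0.947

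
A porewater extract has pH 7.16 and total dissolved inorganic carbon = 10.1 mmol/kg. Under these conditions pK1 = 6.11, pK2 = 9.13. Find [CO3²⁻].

[CO3²⁻] = 0.0984 mmol/kg

α₂ = 1 / (1 + [H⁺]/K2 + [H⁺]²/(K1K2)) = 1 / (1 + 10^+1.97 + 10^+0.92)
   = 1 / (1 + 93.325 + 8.3176) = 1/102.64 = 0.009742
[CO3²⁻] = α₂ × DIC = 0.009742 × 10.1 = 0.0984 mmol/kg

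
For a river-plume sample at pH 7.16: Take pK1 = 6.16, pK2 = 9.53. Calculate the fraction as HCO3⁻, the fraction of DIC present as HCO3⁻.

α₁ = 0.906

α₁ = 1 / (1 + [H⁺]/K1 + K2/[H⁺]) = 1 / (1 + 10^-1.00 + 10^-2.37)
   = 1 / (1 + 0.10000 + 0.0042658) = 1/1.1043 = 0.9056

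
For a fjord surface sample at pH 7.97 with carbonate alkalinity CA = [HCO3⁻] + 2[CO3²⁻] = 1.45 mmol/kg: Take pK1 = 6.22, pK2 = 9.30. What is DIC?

DIC = 1.41 mmol/kg

CA = [HCO3⁻] + 2[CO3²⁻] = (α₁ + 2α₂)·DIC
At pH 7.97: [H⁺]/K1 = 10^-1.75 = 0.017783, K2/[H⁺] = 10^-1.33 = 0.046774
α₁ = 1/(1 + 0.017783 + 0.046774) = 1/1.0646 = 0.9394; α₂ = α₁·K2/[H⁺] = 0.04394
α₁ + 2α₂ = 1.0272
DIC = CA / (α₁ + 2α₂) = 1.45 / 1.0272 = 1.41 mmol/kg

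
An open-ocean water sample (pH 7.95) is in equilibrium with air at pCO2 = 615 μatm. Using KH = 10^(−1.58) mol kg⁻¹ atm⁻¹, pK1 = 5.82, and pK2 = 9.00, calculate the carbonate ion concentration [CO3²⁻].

[CO3²⁻] = 0.194 mmol/kg

[CO2*] = KH · pCO2 = 10^(−1.58) × 615×10^-6 = 1.618×10^-5 mol/kg
α₀ = 1/(1 + K1/[H⁺] + K1K2/[H⁺]²) = 1/(1 + 10^+2.13 + 10^+1.08) = 0.006760
DIC = [CO2*]/α₀ = 1.618×10^-5 / 0.006760 = 2.393 mmol/kg
[CO3²⁻] = α₂·DIC; α₂ = 0.08128, so [CO3²⁻] = 0.08128 × 2.393 = 0.194 mmol/kg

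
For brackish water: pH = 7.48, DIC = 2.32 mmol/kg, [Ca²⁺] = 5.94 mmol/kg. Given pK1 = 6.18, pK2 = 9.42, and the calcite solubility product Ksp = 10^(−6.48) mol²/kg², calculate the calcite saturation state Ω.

α₂ = 1 / (1 + [H⁺]/K2 + [H⁺]²/(K1K2)) = 1 / (1 + 10^+1.94 + 10^+0.64)
   = 1 / (1 + 87.096 + 4.3652) = 1/92.462 = 0.01082
[CO3²⁻] = α₂ × DIC = 0.01082 × 2.32 = 0.02509 mmol/kg
Ksp = 10^(−6.48) = 3.311×10^-7
Ω = [Ca²⁺][CO3²⁻]/Ksp = (5.94×10^-3)(2.509×10^-5) / 3.311×10^-7 = 0.450

Ω = 0.450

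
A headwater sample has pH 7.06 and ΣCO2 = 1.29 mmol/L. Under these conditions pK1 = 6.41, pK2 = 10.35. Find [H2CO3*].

[CO2*] = 0.236 mmol/L

α₀ = 1 / (1 + K1/[H⁺] + K1K2/[H⁺]²) = 1 / (1 + 10^+0.65 + 10^-2.64)
   = 1 / (1 + 4.4668 + 0.0022909) = 1/5.4691 = 0.1828
[CO2*] = α₀ × DIC = 0.1828 × 1.29 = 0.236 mmol/L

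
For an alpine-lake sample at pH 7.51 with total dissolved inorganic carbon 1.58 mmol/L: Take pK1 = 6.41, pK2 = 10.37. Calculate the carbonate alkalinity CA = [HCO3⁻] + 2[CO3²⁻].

CA = 1.47 mmol/L

CA = [HCO3⁻] + 2[CO3²⁻] = (α₁ + 2α₂)·DIC
At pH 7.51: [H⁺]/K1 = 10^-1.10 = 0.079433, K2/[H⁺] = 10^-2.86 = 0.0013804
α₁ = 1/(1 + 0.079433 + 0.0013804) = 1/1.0808 = 0.9252; α₂ = α₁·K2/[H⁺] = 0.001277
α₁ + 2α₂ = 0.9278
CA = 0.9278 × 1.58 = 1.47 mmol/L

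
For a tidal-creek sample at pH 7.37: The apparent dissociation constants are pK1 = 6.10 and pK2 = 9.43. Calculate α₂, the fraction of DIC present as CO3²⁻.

α₂ = 0.00820

α₂ = 1 / (1 + [H⁺]/K2 + [H⁺]²/(K1K2)) = 1 / (1 + 10^+2.06 + 10^+0.79)
   = 1 / (1 + 114.82 + 6.1660) = 1/121.98 = 0.008198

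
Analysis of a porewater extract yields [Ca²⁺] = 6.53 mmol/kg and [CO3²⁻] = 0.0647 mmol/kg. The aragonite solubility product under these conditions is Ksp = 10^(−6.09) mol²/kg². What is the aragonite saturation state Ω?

Ω = 0.520

Ksp = 10^(−6.09) = 8.128×10^-7
Ω = [Ca²⁺][CO3²⁻]/Ksp = (6.53×10^-3)(0.0647×10^-3) / 8.128×10^-7 = 0.520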